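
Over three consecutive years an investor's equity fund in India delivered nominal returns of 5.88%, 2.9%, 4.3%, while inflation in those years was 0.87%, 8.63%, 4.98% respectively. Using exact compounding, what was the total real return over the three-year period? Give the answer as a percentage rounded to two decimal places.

-1.21%

Compound the nominal returns: 1.0588 × 1.0290 × 1.0430 = 1.136354.
Compound inflation: 1.0087 × 1.0863 × 1.0498 = 1.150319.
Deflate: 1.136354 / 1.150319 = 0.987860.
Total real return = 0.987860 − 1 → -1.21%.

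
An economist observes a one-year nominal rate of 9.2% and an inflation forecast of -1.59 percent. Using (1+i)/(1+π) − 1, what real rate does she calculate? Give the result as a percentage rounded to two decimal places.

10.96%

By the Fisher equation, 1 + r = (1 + i)/(1 + π).
1 + r = 1.09200 / 0.98410 = 1.109643
r = 1.109643 − 1 = 10.9643%, i.e. 10.96%.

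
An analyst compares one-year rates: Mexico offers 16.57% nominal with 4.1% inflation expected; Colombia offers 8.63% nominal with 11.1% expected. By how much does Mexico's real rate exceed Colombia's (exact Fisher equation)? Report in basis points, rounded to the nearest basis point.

1420 basis points

Mexico: (1 + 0.1657)/(1 + 0.0410) − 1 = 11.9789%
Colombia: (1 + 0.0863)/(1 + 0.1110) − 1 = -2.2232%
Differential = 11.9789% − (-2.2232%) = 14.2021% → 1420 basis points.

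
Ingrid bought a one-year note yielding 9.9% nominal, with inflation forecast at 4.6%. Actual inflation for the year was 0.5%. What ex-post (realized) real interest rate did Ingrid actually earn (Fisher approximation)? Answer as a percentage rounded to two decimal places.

9.40%

Ex-post: 9.9% − 0.5% = 9.400%
So the realized real rate is 9.40%.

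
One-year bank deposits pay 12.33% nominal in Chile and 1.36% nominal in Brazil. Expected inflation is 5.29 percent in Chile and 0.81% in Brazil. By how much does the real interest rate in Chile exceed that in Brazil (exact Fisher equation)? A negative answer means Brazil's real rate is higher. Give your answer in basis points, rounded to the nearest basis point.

614 basis points

Chile: (1 + 0.1233)/(1 + 0.0529) − 1 = 6.6863%
Brazil: (1 + 0.0136)/(1 + 0.0081) − 1 = 0.5456%
Differential = 6.6863% − 0.5456% = 6.1407% → 614 basis points.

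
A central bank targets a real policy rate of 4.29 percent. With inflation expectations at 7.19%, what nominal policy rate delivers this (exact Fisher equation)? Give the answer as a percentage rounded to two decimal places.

11.79%

(1 + i) = (1 + r)(1 + π) = 1.04290 × 1.07190 = 1.11788451
i = 1.11788451 − 1, so the required nominal rate is 11.79%.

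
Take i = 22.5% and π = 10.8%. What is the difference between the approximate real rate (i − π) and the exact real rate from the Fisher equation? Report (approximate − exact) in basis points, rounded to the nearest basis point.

114 basis points

Approximate: r ≈ 22.500% − 10.800% = 11.7000%
Exact: (1 + 0.2250)/(1 + 0.1080) − 1 = 10.5596%
Error = 11.7000% − 10.5596% = 1.1404% → 114 basis points.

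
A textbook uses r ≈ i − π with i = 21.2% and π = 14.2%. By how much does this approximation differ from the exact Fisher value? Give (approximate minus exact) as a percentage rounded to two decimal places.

Approximate: r ≈ 21.200% − 14.200% = 7.0000%
Exact: (1 + 0.2120)/(1 + 0.1420) − 1 = 6.1296%
Error = 7.0000% − 6.1296% = 0.8704% → 0.87%.

0.87%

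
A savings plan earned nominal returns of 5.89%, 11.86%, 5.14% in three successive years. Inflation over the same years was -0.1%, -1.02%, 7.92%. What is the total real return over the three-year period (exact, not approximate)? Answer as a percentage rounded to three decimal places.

Nominal growth factor = 1.0589 × 1.1186 × 1.0514 = 1.245368
Price-level growth factor = 0.9990 × 0.9898 × 1.0792 = 1.067124
Real growth factor = 1.245368 / 1.067124 = 1.167032
Total real return = 1.167032 − 1 → 16.703%.

16.703%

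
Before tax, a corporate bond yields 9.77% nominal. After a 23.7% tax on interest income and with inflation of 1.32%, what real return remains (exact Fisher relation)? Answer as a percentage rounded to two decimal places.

6.05%

After-tax nominal return = 9.77% × (1 − 0.237) = 7.45451%.
1 + r = 1.0745451 / 1.01320 = 1.060546
After-tax real rate = 1.060546 − 1 → 6.05%.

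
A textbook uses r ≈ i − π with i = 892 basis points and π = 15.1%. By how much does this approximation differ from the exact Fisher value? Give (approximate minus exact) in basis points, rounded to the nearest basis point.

Approximate: r ≈ 8.920% − 15.100% = -6.1800%
Exact: (1 + 0.0892)/(1 + 0.1510) − 1 = -5.3692%
Error = -6.1800% − (-5.3692%) = -0.8108% → -81 basis points.

-81 basis points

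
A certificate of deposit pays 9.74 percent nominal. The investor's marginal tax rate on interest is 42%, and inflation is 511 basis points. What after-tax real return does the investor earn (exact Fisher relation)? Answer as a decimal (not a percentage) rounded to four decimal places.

After-tax nominal return = 9.74% × (1 − 0.42) = 5.6492%.
1 + r = 1.056492 / 1.05110 = 1.005130
After-tax real rate = 1.005130 − 1 → 0.0051.

0.0051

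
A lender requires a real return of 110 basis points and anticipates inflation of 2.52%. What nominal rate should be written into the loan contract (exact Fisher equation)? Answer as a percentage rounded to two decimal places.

3.65%

(1 + i) = (1 + r)(1 + π) = 1.01100 × 1.02520 = 1.0364772
i = 1.0364772 − 1, so the required nominal rate is 3.65%.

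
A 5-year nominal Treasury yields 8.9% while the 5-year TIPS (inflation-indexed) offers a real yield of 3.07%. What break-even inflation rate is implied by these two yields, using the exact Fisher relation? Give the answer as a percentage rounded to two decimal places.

(1 + π) = (1 + i)/(1 + r) = 1.08900 / 1.03070 = 1.056564
Break-even inflation = 1.056564 − 1 → 5.66%.

5.66%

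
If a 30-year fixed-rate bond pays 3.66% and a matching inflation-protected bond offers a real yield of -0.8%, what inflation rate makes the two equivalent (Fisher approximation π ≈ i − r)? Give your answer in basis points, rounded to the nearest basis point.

446 basis points

π ≈ i − r = 3.66% − (-0.8%) → 446 basis points.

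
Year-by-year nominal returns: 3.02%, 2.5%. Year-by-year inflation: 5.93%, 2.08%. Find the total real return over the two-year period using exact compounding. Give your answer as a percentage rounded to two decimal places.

Nominal growth factor = 1.0302 × 1.0250 = 1.055955
Price-level growth factor = 1.0593 × 1.0208 = 1.081333
Real growth factor = 1.055955 / 1.081333 = 0.976530
Total real return = 0.976530 − 1 → -2.35%.

-2.35%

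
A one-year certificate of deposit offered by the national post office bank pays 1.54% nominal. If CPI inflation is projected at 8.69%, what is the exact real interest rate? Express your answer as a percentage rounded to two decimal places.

-6.58%

By the Fisher equation, 1 + r = (1 + i)/(1 + π).
1 + r = 1.01540 / 1.08690 = 0.934217
r = 0.934217 − 1 = -6.5783%, i.e. -6.58%.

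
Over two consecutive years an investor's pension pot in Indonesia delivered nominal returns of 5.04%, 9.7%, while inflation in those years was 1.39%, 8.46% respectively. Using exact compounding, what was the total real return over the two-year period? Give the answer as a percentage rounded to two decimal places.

Compound the nominal returns: 1.0504 × 1.0970 = 1.152289.
Compound inflation: 1.0139 × 1.0846 = 1.099676.
Deflate: 1.152289 / 1.099676 = 1.047844.
Total real return = 1.047844 − 1 → 4.78%.

4.78%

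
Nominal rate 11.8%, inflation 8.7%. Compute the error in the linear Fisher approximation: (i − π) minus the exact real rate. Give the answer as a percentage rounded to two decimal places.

0.25%

Approximate: r ≈ 11.800% − 8.700% = 3.1000%
Exact: (1 + 0.1180)/(1 + 0.0870) − 1 = 2.8519%
Error = 3.1000% − 2.8519% = 0.2481% → 0.25%.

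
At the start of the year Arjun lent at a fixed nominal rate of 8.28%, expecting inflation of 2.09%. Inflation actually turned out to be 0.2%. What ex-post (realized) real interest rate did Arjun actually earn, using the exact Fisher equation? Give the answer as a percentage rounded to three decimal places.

8.064%

Ex-post: (1 + 0.0828)/(1 + 0.0020) − 1 = 8.0639%
So the realized real rate is 8.064%.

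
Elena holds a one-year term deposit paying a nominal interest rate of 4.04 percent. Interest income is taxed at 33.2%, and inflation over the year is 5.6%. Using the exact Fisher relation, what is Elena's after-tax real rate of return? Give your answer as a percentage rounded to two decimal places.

After-tax nominal return = 4.04% × (1 − 0.332) = 2.69872%.
1 + r = 1.0269872 / 1.05600 = 0.972526
After-tax real rate = 0.972526 − 1 → -2.75%.

-2.75%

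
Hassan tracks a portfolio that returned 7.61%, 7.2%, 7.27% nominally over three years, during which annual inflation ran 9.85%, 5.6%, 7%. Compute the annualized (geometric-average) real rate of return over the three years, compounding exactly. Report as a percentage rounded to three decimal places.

Compound the nominal returns: 1.0761 × 1.0720 × 1.0727 = 1.23744441.
Compound inflation: 1.0985 × 1.0560 × 1.0700 = 1.24121712.
Deflate: 1.23744441 / 1.24121712 = 0.99696047.
Annualized real rate = 0.99696047^(1/3) − 1 = -0.1014% → -0.101%.

-0.101%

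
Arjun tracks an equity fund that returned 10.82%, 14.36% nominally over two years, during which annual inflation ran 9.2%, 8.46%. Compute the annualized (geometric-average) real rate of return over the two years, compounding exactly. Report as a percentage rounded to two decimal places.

Nominal growth factor = 1.1082 × 1.1436 = 1.26733752
Price-level growth factor = 1.0920 × 1.0846 = 1.18438320
Real growth factor = 1.26733752 / 1.18438320 = 1.07004010
Annualized real rate = 1.07004010^(1/2) − 1 = 3.4427% → 3.44%.

3.44%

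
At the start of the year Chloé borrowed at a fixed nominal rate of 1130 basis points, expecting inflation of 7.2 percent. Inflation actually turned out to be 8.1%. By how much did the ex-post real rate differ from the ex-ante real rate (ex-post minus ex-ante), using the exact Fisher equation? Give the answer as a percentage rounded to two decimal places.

Ex-ante: (1 + 0.1130)/(1 + 0.0720) − 1 = 3.8246%
Ex-post: (1 + 0.1130)/(1 + 0.0810) − 1 = 2.9602%
Difference (ex-post − ex-ante) = -0.8644% → -0.86%.

-0.86%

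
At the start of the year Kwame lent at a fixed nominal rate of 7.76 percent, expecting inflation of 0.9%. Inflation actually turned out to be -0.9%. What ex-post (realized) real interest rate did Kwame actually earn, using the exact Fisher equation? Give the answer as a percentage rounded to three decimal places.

8.739%

Ex-post: (1 + 0.0776)/(1 − 0.0090) − 1 = 8.7386%
So the realized real rate is 8.739%.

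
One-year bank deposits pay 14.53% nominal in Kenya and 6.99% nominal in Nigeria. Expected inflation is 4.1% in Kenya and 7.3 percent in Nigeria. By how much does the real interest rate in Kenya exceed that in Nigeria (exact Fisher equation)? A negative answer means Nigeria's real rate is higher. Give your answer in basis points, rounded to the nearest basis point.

1031 basis points

Kenya: (1 + 0.1453)/(1 + 0.0410) − 1 = 10.0192%
Nigeria: (1 + 0.0699)/(1 + 0.0730) − 1 = -0.2889%
Differential = 10.0192% − (-0.2889%) = 10.3081% → 1031 basis points.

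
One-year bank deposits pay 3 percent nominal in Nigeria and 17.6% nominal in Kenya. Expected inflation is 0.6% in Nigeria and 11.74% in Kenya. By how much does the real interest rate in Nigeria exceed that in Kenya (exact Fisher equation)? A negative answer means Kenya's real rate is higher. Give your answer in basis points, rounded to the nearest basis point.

-286 basis points

Nigeria: (1 + 0.0300)/(1 + 0.0060) − 1 = 2.3857%
Kenya: (1 + 0.1760)/(1 + 0.1174) − 1 = 5.2443%
Differential = 2.3857% − 5.2443% = -2.8586% → -286 basis points.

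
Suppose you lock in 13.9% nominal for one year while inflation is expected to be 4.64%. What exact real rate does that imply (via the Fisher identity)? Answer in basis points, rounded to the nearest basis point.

885 basis points

1 + r = 1.13900 / 1.04640 = 1.088494
r = 1.088494 − 1 = 8.8494%, i.e. 885 basis points.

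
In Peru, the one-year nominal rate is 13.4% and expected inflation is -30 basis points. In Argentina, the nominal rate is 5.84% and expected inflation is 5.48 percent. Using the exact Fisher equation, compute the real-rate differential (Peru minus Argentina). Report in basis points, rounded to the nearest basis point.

Peru: (1 + 0.1340)/(1 − 0.0030) − 1 = 13.7412%
Argentina: (1 + 0.0584)/(1 + 0.0548) − 1 = 0.3413%
Differential = 13.7412% − 0.3413% = 13.3999% → 1340 basis points.

1340 basis points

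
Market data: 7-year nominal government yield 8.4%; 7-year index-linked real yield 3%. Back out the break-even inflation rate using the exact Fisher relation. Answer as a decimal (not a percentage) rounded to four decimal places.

0.0524

(1 + π) = (1 + i)/(1 + r) = 1.08400 / 1.03000 = 1.052427
Break-even inflation = 1.052427 − 1 → 0.0524.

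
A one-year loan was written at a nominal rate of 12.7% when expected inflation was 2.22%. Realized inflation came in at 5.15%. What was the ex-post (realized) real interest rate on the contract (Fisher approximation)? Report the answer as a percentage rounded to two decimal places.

7.55%

Ex-post: 12.7% − 5.15% = 7.550%
So the realized real rate is 7.55%.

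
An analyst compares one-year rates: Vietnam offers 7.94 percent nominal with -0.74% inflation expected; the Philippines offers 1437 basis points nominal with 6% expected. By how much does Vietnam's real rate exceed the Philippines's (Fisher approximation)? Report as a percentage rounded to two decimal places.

Vietnam: 7.94% − (-0.74%) = 8.680%
The Philippines: 14.37% − 6% = 8.370%
Differential = 0.310% → 0.31%.

0.31%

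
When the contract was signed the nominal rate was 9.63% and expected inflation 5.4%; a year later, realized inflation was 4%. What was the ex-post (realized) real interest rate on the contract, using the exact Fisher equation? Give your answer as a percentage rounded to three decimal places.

5.413%

Ex-post: (1 + 0.0963)/(1 + 0.0400) − 1 = 5.41346%
So the realized real rate is 5.413%.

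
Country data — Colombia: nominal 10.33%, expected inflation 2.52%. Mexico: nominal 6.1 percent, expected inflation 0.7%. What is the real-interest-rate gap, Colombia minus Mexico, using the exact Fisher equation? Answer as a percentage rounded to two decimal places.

2.26%

Colombia: (1 + 0.1033)/(1 + 0.0252) − 1 = 7.6180%
Mexico: (1 + 0.0610)/(1 + 0.0070) − 1 = 5.3625%
Differential = 7.6180% − 5.3625% = 2.2556% → 2.26%.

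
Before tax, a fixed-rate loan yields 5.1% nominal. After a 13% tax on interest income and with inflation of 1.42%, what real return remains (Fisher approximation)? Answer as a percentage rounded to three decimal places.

After-tax nominal return = 5.1% × (1 − 0.13) = 4.4370%.
r ≈ 4.4370% − 1.42% → 3.017%.

3.017%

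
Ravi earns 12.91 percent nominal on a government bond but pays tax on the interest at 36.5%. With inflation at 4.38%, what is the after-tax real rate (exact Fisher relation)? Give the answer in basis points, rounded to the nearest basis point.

366 basis points

After-tax nominal return = 12.91% × (1 − 0.365) = 8.19785%.
1 + r = 1.0819785 / 1.04380 = 1.036576
After-tax real rate = 1.036576 − 1 → 366 basis points.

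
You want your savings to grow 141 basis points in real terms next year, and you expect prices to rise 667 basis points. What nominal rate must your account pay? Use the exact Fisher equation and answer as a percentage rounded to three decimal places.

(1 + i) = (1 + r)(1 + π) = 1.01410 × 1.06670 = 1.08174047
i = 1.08174047 − 1, so the required nominal rate is 8.174%.

8.174%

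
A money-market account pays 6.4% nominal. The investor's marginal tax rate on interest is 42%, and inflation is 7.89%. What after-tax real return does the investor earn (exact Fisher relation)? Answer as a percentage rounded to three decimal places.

After-tax nominal return = 6.4% × (1 − 0.42) = 3.7120%.
1 + r = 1.03712 / 1.07890 = 0.9612754
After-tax real rate = 0.9612754 − 1 → -3.872%.

-3.872%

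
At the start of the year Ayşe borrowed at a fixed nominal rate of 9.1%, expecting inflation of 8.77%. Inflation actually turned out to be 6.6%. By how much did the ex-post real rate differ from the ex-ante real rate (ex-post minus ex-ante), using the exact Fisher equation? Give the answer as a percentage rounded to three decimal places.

2.042%

Ex-ante: (1 + 0.0910)/(1 + 0.0877) − 1 = 0.3034%
Ex-post: (1 + 0.0910)/(1 + 0.0660) − 1 = 2.3452%
Difference (ex-post − ex-ante) = 2.0418% → 2.042%.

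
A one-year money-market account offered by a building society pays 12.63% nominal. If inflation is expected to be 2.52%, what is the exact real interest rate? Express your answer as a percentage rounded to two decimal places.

1 + r = 1.12630 / 1.02520 = 1.098615
r = 1.098615 − 1 = 9.8615%, i.e. 9.86%.

9.86%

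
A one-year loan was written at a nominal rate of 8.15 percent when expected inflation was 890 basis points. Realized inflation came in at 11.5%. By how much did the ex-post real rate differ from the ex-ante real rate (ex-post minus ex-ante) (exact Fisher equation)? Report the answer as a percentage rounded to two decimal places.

Ex-ante: (1 + 0.0815)/(1 + 0.0890) − 1 = -0.6887%
Ex-post: (1 + 0.0815)/(1 + 0.1150) − 1 = -3.0045%
Difference (ex-post − ex-ante) = -2.3158% → -2.32%.

-2.32%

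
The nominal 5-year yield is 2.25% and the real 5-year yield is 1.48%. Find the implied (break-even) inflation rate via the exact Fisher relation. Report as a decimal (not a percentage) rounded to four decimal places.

(1 + π) = (1 + i)/(1 + r) = 1.02250 / 1.01480 = 1.007588
Break-even inflation = 1.007588 − 1 → 0.0076.

0.0076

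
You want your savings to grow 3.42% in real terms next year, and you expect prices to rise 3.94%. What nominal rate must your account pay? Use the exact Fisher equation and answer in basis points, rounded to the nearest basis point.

749 basis points

(1 + i) = (1 + r)(1 + π) = 1.03420 × 1.03940 = 1.07494748
i = 1.07494748 − 1, so the required nominal rate is 749 basis points.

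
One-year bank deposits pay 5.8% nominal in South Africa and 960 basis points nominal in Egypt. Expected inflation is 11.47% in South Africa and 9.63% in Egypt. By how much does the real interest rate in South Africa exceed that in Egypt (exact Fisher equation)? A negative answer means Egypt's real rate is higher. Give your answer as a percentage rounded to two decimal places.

South Africa: (1 + 0.0580)/(1 + 0.1147) − 1 = -5.0866%
Egypt: (1 + 0.0960)/(1 + 0.0963) − 1 = -0.0274%
Differential = -5.0866% − (-0.0274%) = -5.0592% → -5.06%.

-5.06%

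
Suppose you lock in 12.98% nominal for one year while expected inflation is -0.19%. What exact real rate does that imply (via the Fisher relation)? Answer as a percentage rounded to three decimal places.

By the Fisher relation, 1 + r = (1 + i)/(1 + π).
1 + r = 1.12980 / 0.99810 = 1.131951
r = 1.131951 − 1 = 13.1951%, i.e. 13.195%.

13.195%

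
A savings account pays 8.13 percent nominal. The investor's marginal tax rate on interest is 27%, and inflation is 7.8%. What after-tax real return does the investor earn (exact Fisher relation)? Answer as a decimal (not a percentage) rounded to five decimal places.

After-tax nominal return = 8.13% × (1 − 0.27) = 5.9349%.
1 + r = 1.059349 / 1.07800 = 0.982699
After-tax real rate = 0.982699 − 1 → -0.01730.

-0.01730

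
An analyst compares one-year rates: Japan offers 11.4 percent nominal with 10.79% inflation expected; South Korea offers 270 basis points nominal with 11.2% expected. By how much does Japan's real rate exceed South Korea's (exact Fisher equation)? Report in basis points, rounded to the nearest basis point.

819 basis points

Japan: (1 + 0.1140)/(1 + 0.1079) − 1 = 0.5506%
South Korea: (1 + 0.0270)/(1 + 0.1120) − 1 = -7.6439%
Differential = 0.5506% − (-7.6439%) = 8.1945% → 819 basis points.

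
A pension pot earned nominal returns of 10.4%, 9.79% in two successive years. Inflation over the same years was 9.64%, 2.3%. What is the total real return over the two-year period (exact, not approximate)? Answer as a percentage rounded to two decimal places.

8.07%

Nominal growth factor = 1.1040 × 1.0979 = 1.212082
Price-level growth factor = 1.0964 × 1.0230 = 1.121617
Real growth factor = 1.212082 / 1.121617 = 1.080655
Total real return = 1.080655 − 1 → 8.07%.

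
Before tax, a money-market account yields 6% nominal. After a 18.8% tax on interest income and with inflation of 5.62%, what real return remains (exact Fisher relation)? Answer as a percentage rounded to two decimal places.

-0.71%

After-tax nominal return = 6% × (1 − 0.188) = 4.8720%.
1 + r = 1.04872 / 1.05620 = 0.992918
After-tax real rate = 0.992918 − 1 → -0.71%.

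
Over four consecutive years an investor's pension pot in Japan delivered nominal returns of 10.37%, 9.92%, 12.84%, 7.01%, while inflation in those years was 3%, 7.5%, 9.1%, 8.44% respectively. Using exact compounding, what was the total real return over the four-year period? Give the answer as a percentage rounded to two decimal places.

Compound the nominal returns: 1.1037 × 1.0992 × 1.1284 × 1.0701 = 1.464924.
Compound inflation: 1.0300 × 1.0750 × 1.0910 × 1.0844 = 1.309966.
Deflate: 1.464924 / 1.309966 = 1.118292.
Total real return = 1.118292 − 1 → 11.83%.

11.83%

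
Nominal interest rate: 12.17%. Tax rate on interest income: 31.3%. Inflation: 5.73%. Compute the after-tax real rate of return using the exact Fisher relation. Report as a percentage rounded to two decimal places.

2.49%

After-tax nominal return = 12.17% × (1 − 0.313) = 8.36079%.
1 + r = 1.0836079 / 1.05730 = 1.024882
After-tax real rate = 1.024882 − 1 → 2.49%.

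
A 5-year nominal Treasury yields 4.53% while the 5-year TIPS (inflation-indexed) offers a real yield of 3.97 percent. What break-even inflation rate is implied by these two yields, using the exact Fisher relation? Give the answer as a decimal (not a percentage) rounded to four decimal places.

(1 + π) = (1 + i)/(1 + r) = 1.04530 / 1.03970 = 1.005386
Break-even inflation = 1.005386 − 1 → 0.0054.

0.0054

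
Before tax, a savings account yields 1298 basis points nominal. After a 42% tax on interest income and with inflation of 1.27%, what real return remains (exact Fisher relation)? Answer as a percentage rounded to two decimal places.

After-tax nominal return = 12.98% × (1 − 0.42) = 7.5284%.
1 + r = 1.075284 / 1.01270 = 1.061799
After-tax real rate = 1.061799 − 1 → 6.18%.

6.18%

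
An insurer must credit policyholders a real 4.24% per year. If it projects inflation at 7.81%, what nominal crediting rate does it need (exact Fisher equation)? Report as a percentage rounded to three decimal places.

(1 + i) = (1 + r)(1 + π) = 1.04240 × 1.07810 = 1.12381144
i = 1.12381144 − 1, so the required nominal rate is 12.381%.

12.381%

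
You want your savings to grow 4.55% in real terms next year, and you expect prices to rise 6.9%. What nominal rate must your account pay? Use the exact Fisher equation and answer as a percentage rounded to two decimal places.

11.76%

(1 + i) = (1 + r)(1 + π) = 1.04550 × 1.06900 = 1.1176395
i = 1.1176395 − 1, so the required nominal rate is 11.76%.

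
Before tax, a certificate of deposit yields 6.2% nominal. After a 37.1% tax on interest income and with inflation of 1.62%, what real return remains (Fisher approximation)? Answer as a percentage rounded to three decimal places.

2.280%

After-tax nominal return = 6.2% × (1 − 0.371) = 3.8998%.
r ≈ 3.8998% − 1.62% → 2.280%.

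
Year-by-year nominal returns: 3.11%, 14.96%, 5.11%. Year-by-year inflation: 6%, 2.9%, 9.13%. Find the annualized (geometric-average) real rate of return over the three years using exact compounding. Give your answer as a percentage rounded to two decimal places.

Compound the nominal returns: 1.0311 × 1.1496 × 1.0511 = 1.24592408.
Compound inflation: 1.0600 × 1.0290 × 1.0913 = 1.19032456.
Deflate: 1.24592408 / 1.19032456 = 1.04670954.
Annualized real rate = 1.04670954^(1/3) − 1 = 1.5334% → 1.53%.

1.53%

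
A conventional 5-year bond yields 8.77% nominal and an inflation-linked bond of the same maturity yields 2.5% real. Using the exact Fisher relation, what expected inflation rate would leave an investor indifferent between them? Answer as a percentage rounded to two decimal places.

(1 + π) = (1 + i)/(1 + r) = 1.08770 / 1.02500 = 1.061171
Break-even inflation = 1.061171 − 1 → 6.12%.

6.12%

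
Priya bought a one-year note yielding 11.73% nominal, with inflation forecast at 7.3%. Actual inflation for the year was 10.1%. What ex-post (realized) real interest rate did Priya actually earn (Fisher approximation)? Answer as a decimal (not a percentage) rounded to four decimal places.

Ex-post: 11.73% − 10.1% = 1.630%
So the realized real rate is 0.0163.

0.0163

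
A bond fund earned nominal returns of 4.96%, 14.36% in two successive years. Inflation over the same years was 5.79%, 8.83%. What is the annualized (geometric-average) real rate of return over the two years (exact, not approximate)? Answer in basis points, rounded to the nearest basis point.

Compound the nominal returns: 1.0496 × 1.1436 = 1.20032256.
Compound inflation: 1.0579 × 1.0883 = 1.15131257.
Deflate: 1.20032256 / 1.15131257 = 1.04256880.
Annualized real rate = 1.04256880^(1/2) − 1 = 2.1063% → 211 basis points.

211 basis points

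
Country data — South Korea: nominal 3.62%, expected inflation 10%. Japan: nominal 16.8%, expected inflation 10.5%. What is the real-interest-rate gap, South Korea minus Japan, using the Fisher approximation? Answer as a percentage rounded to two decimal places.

South Korea: 3.62% − 10% = -6.380%
Japan: 16.8% − 10.5% = 6.300%
Differential = -12.680% → -12.68%.

-12.68%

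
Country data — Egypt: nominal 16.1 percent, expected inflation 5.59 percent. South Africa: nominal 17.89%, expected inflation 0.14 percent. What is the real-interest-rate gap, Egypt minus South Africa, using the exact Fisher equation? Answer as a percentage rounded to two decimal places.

Egypt: (1 + 0.1610)/(1 + 0.0559) − 1 = 9.9536%
South Africa: (1 + 0.1789)/(1 + 0.0014) − 1 = 17.7252%
Differential = 9.9536% − 17.7252% = -7.7716% → -7.77%.

-7.77%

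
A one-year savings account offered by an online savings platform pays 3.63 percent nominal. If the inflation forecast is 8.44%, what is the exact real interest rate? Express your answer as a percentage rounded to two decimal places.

By the Fisher equation, 1 + r = (1 + i)/(1 + π).
1 + r = 1.03630 / 1.08440 = 0.955644
r = 0.955644 − 1 = -4.4356%, i.e. -4.44%.

-4.44%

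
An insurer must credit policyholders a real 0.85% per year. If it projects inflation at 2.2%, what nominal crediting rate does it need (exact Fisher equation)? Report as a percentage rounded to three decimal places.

(1 + i) = (1 + r)(1 + π) = 1.00850 × 1.02200 = 1.030687
i = 1.030687 − 1, so the required nominal rate is 3.069%.

3.069%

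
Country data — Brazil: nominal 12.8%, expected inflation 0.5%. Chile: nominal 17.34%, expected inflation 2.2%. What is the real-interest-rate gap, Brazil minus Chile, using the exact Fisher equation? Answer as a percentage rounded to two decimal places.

Brazil: (1 + 0.1280)/(1 + 0.0050) − 1 = 12.2388%
Chile: (1 + 0.1734)/(1 + 0.0220) − 1 = 14.8141%
Differential = 12.2388% − 14.8141% = -2.5753% → -2.58%.

-2.58%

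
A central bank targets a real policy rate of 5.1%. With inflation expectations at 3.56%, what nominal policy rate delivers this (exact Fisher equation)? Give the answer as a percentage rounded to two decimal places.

(1 + i) = (1 + r)(1 + π) = 1.05100 × 1.03560 = 1.0884156
i = 1.0884156 − 1, so the required nominal rate is 8.84%.

8.84%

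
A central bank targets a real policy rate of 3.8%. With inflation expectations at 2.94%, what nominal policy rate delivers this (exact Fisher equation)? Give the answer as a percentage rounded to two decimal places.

(1 + i) = (1 + r)(1 + π) = 1.03800 × 1.02940 = 1.0685172
i = 1.0685172 − 1, so the required nominal rate is 6.85%.

6.85%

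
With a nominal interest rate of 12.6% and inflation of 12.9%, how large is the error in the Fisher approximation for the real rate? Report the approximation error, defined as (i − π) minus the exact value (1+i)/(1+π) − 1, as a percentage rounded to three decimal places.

-0.034%

Approximate: r ≈ 12.600% − 12.900% = -0.3000%
Exact: (1 + 0.1260)/(1 + 0.1290) − 1 = -0.2657%
Error = -0.3000% − (-0.2657%) = -0.0343% → -0.034%.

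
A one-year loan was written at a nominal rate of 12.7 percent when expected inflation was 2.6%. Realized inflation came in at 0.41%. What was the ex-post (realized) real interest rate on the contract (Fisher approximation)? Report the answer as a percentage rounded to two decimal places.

12.29%

Ex-post: 12.7% − 0.41% = 12.290%
So the realized real rate is 12.29%.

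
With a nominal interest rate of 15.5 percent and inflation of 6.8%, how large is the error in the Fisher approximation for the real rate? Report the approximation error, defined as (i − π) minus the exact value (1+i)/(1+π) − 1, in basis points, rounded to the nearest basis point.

Approximate: r ≈ 15.500% − 6.800% = 8.7000%
Exact: (1 + 0.1550)/(1 + 0.0680) − 1 = 8.1461%
Error = 8.7000% − 8.1461% = 0.5539% → 55 basis points.

55 basis points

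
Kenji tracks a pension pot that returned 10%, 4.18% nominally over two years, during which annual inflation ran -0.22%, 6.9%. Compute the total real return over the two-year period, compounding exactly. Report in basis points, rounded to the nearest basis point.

744 basis points

Compound the nominal returns: 1.1000 × 1.0418 = 1.145980.
Compound inflation: 0.9978 × 1.0690 = 1.066648.
Deflate: 1.145980 / 1.066648 = 1.074375.
Total real return = 1.074375 − 1 → 744 basis points.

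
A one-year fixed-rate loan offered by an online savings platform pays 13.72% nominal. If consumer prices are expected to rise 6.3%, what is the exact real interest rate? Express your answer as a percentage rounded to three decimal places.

6.980%

1 + r = 1.13720 / 1.06300 = 1.069802
r = 1.069802 − 1 = 6.9802%, i.e. 6.980%.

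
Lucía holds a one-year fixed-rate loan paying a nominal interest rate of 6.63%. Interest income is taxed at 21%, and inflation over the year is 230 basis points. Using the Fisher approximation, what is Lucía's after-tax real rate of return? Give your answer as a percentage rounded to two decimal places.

After-tax nominal return = 6.63% × (1 − 0.21) = 5.2377%.
r ≈ 5.2377% − 2.3% → 2.94%.

2.94%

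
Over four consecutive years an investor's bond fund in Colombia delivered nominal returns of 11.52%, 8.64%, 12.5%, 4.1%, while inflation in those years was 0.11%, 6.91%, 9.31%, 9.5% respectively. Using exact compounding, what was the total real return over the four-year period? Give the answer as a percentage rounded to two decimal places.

Compound the nominal returns: 1.1152 × 1.0864 × 1.1250 × 1.0410 = 1.418880.
Compound inflation: 1.0011 × 1.0691 × 1.0931 × 1.0950 = 1.281061.
Deflate: 1.418880 / 1.281061 = 1.107582.
Total real return = 1.107582 − 1 → 10.76%.

10.76%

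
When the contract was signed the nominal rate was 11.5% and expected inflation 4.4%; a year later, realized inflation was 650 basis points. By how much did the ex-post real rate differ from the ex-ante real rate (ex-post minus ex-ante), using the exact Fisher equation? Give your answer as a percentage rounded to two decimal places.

Ex-ante: (1 + 0.1150)/(1 + 0.0440) − 1 = 6.8008%
Ex-post: (1 + 0.1150)/(1 + 0.0650) − 1 = 4.6948%
Difference (ex-post − ex-ante) = -2.1059% → -2.11%.

-2.11%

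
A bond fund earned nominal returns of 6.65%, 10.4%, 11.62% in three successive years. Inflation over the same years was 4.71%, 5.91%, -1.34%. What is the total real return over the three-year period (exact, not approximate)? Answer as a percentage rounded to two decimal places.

20.12%

Nominal growth factor = 1.0665 × 1.1040 × 1.1162 = 1.314232
Price-level growth factor = 1.0471 × 1.0591 × 0.9866 = 1.094123
Real growth factor = 1.314232 / 1.094123 = 1.201173
Total real return = 1.201173 − 1 → 20.12%.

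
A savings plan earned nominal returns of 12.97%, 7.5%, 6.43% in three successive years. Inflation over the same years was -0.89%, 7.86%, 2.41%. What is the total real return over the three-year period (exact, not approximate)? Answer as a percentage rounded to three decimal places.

Compound the nominal returns: 1.1297 × 1.0750 × 1.0643 = 1.292515.
Compound inflation: 0.9911 × 1.0786 × 1.0241 = 1.094763.
Deflate: 1.292515 / 1.094763 = 1.180634.
Total real return = 1.180634 − 1 → 18.063%.

18.063%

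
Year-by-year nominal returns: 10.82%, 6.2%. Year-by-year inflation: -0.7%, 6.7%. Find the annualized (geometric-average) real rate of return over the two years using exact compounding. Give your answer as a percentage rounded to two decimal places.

Nominal growth factor = 1.1082 × 1.0620 = 1.17690840
Price-level growth factor = 0.9930 × 1.0670 = 1.05953100
Real growth factor = 1.17690840 / 1.05953100 = 1.11078241
Annualized real rate = 1.11078241^(1/2) − 1 = 5.3937% → 5.39%.

5.39%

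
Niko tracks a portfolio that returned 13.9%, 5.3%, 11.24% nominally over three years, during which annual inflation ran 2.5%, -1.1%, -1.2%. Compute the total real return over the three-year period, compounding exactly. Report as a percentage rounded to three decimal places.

33.210%

Nominal growth factor = 1.1390 × 1.0530 × 1.1124 = 1.334176
Price-level growth factor = 1.0250 × 0.9890 × 0.9880 = 1.001560
Real growth factor = 1.334176 / 1.001560 = 1.332097
Total real return = 1.332097 − 1 → 33.210%.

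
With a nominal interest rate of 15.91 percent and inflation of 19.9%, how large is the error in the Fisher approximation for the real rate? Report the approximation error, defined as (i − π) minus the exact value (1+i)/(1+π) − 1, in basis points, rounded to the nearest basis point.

-66 basis points

Approximate: r ≈ 15.910% − 19.900% = -3.9900%
Exact: (1 + 0.1591)/(1 + 0.1990) − 1 = -3.3278%
Error = -3.9900% − (-3.3278%) = -0.6622% → -66 basis points.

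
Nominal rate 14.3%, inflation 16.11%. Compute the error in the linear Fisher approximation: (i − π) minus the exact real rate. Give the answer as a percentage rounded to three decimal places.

-0.251%

Approximate: r ≈ 14.300% − 16.110% = -1.8100%
Exact: (1 + 0.1430)/(1 + 0.1611) − 1 = -1.5589%
Error = -1.8100% − (-1.5589%) = -0.2511% → -0.251%.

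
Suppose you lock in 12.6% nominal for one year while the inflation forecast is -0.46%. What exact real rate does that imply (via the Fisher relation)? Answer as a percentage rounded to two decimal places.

By the Fisher relation, 1 + r = (1 + i)/(1 + π).
1 + r = 1.12600 / 0.99540 = 1.131204
r = 1.131204 − 1 = 13.1204%, i.e. 13.12%.

13.12%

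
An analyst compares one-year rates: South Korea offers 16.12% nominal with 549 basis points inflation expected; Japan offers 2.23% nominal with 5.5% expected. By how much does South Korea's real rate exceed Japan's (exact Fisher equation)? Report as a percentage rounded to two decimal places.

13.18%

South Korea: (1 + 0.1612)/(1 + 0.0549) − 1 = 10.0768%
Japan: (1 + 0.0223)/(1 + 0.0550) − 1 = -3.0995%
Differential = 10.0768% − (-3.0995%) = 13.1763% → 13.18%.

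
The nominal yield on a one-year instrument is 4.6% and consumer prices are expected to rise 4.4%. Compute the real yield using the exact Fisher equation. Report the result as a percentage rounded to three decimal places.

1 + r = 1.04600 / 1.04400 = 1.001916
r = 1.001916 − 1 = 0.1916%, i.e. 0.192%.

0.192%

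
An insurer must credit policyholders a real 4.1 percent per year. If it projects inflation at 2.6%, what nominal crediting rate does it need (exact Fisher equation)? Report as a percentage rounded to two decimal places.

6.81%

(1 + i) = (1 + r)(1 + π) = 1.04100 × 1.02600 = 1.068066
i = 1.068066 − 1, so the required nominal rate is 6.81%.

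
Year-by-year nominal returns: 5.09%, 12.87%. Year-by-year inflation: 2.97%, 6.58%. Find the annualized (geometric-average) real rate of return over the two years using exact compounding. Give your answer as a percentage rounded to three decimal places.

Compound the nominal returns: 1.0509 × 1.1287 = 1.186150830.
Compound inflation: 1.0297 × 1.0658 = 1.097454260.
Deflate: 1.186150830 / 1.097454260 = 1.080820289.
Annualized real rate = 1.080820289^(1/2) − 1 = 3.96251% → 3.963%.

3.963%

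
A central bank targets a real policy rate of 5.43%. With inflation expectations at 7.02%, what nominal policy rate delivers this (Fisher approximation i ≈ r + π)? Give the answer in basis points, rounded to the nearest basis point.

i ≈ r + π = 5.43% + 7.02% = 1245 basis points.

1245 basis points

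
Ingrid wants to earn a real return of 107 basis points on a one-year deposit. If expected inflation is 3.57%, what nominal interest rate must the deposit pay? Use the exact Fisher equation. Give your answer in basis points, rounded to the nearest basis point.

(1 + i) = (1 + r)(1 + π) = 1.01070 × 1.03570 = 1.04678199
i = 1.04678199 − 1, so the required nominal rate is 468 basis points.

468 basis points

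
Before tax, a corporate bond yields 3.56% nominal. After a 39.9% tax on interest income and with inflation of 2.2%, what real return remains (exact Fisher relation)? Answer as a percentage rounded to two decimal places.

After-tax nominal return = 3.56% × (1 − 0.399) = 2.13956%.
1 + r = 1.0213956 / 1.02200 = 0.999409
After-tax real rate = 0.999409 − 1 → -0.06%.

-0.06%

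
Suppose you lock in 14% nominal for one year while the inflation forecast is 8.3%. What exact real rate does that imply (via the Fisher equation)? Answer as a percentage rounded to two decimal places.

By the Fisher equation, 1 + r = (1 + i)/(1 + π).
1 + r = 1.14000 / 1.08300 = 1.052632
r = 1.052632 − 1 = 5.2632%, i.e. 5.26%.

5.26%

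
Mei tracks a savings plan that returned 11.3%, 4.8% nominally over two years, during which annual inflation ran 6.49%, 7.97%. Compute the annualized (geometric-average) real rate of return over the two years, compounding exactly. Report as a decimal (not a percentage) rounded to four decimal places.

0.0072

Nominal growth factor = 1.1130 × 1.0480 = 1.16642400
Price-level growth factor = 1.0649 × 1.0797 = 1.14977253
Real growth factor = 1.16642400 / 1.14977253 = 1.01448240
Annualized real rate = 1.01448240^(1/2) − 1 = 0.7215% → 0.0072.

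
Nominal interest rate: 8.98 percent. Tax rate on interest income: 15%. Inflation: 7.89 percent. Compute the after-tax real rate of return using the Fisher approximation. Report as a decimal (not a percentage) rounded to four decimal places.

After-tax nominal return = 8.98% × (1 − 0.15) = 7.6330%.
r ≈ 7.6330% − 7.89% → -0.0026.

-0.0026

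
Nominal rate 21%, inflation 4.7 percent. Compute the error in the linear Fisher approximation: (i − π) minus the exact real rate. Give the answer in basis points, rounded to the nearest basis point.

73 basis points

Approximate: r ≈ 21.000% − 4.700% = 16.3000%
Exact: (1 + 0.2100)/(1 + 0.0470) − 1 = 15.5683%
Error = 16.3000% − 15.5683% = 0.7317% → 73 basis points.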